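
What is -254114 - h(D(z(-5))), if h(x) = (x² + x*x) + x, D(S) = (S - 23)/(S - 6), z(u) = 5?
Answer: -254780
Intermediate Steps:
D(S) = (-23 + S)/(-6 + S)
h(x) = x + 2*x² (h(x) = (x² + x²) + x = 2*x² + x = x + 2*x²)
-254114 - h(D(z(-5))) = -254114 - (-23 + 5)/(-6 + 5)*(1 + 2*((-23 + 5)/(-6 + 5))) = -254114 - -18/(-1)*(1 + 2*(-18/(-1))) = -254114 - (-1*(-18))*(1 + 2*(-1*(-18))) = -254114 - 18*(1 + 2*18) = -254114 - 18*(1 + 36) = -254114 - 18*37 = -254114 - 1*666 = -254114 - 666 = -254780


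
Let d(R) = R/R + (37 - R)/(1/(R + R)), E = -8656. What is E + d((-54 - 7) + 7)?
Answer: -18483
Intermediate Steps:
d(R) = 1 + 2*R*(37 - R) (d(R) = 1 + (37 - R)/(1/(2*R)) = 1 + (37 - R)/((1/(2*R))) = 1 + (37 - R)*(2*R) = 1 + 2*R*(37 - R))
E + d((-54 - 7) + 7) = -8656 + (1 - 2*((-54 - 7) + 7)² + 74*((-54 - 7) + 7)) = -8656 + (1 - 2*(-61 + 7)² + 74*(-61 + 7)) = -8656 + (1 - 2*(-54)² + 74*(-54)) = -8656 + (1 - 2*2916 - 3996) = -8656 + (1 - 5832 - 3996) = -8656 - 9827 = -18483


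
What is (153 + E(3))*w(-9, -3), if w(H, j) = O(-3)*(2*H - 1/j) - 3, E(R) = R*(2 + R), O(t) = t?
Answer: 8400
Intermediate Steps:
w(H, j) = -3 - 6*H + 3/j (w(H, j) = -3*(2*H - 1/j) - 3 = -3*(-1/j + 2*H) - 3 = (-6*H + 3/j) - 3 = -3 - 6*H + 3/j)
(153 + E(3))*w(-9, -3) = (153 + 3*(2 + 3))*(-3 - 6*(-9) + 3/(-3)) = (153 + 3*5)*(-3 + 54 + 3*(-1/3)) = (153 + 15)*(-3 + 54 - 1) = 168*50 = 8400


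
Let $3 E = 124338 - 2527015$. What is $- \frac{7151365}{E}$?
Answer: $\frac{21454095}{2402677} \approx 8.9292$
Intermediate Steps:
$E = - \frac{2402677}{3}$ ($E = \frac{124338 - 2527015}{3} = \frac{1}{3} \left(-2402677\right) = - \frac{2402677}{3} \approx -8.0089 \cdot 10^{5}$)
$- \frac{7151365}{E} = - \frac{7151365}{- \frac{2402677}{3}} = \left(-7151365\right) \left(- \frac{3}{2402677}\right) = \frac{21454095}{2402677}$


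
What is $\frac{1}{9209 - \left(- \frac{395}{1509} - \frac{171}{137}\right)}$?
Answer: $\frac{206733}{1904116351} \approx 0.00010857$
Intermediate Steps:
$\frac{1}{9209 - \left(- \frac{395}{1509} - \frac{171}{137}\right)} = \frac{1}{9209 - - \frac{312154}{206733}} = \frac{1}{9209 + \left(\frac{395}{1509} + \frac{171}{137}\right)} = \frac{1}{9209 + \frac{312154}{206733}} = \frac{1}{\frac{1904116351}{206733}} = \frac{206733}{1904116351}$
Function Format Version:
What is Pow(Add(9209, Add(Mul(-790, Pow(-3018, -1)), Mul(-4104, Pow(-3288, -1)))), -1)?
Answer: Rational(206733, 1904116351) ≈ 0.00010857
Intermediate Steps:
Pow(Add(9209, Add(Mul(-790, Pow(-3018, -1)), Mul(-4104, Pow(-3288, -1)))), -1) = Pow(Add(9209, Add(Mul(-790, Rational(-1, 3018)), Mul(-4104, Rational(-1, 3288)))), -1) = Pow(Add(9209, Add(Rational(395, 1509), Rational(171, 137))), -1) = Pow(Add(9209, Rational(312154, 206733)), -1) = Pow(Rational(1904116351, 206733), -1) = Rational(206733, 1904116351)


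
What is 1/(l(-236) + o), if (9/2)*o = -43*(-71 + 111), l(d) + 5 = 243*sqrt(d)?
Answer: -31365/1140925909 - 39366*I*sqrt(59)/1140925909 ≈ -2.7491e-5 - 0.00026503*I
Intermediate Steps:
l(d) = -5 + 243*sqrt(d)
o = -3440/9 (o = 2*(-43*(-71 + 111))/9 = 2*(-43*40)/9 = (2/9)*(-1720) = -3440/9 ≈ -382.22)
1/(l(-236) + o) = 1/((-5 + 243*sqrt(-236)) - 3440/9) = 1/((-5 + 243*(2*I*sqrt(59))) - 3440/9) = 1/((-5 + 486*I*sqrt(59)) - 3440/9) = 1/(-3485/9 + 486*I*sqrt(59))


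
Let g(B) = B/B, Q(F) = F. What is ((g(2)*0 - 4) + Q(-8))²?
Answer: 144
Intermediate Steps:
g(B) = 1
((g(2)*0 - 4) + Q(-8))² = ((1*0 - 4) - 8)² = ((0 - 4) - 8)² = (-4 - 8)² = (-12)² = 144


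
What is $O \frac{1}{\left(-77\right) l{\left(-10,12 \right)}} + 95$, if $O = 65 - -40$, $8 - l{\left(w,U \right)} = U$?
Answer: $\frac{4195}{44} \approx 95.341$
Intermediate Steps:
$l{\left(w,U \right)} = 8 - U$
$O = 105$ ($O = 65 + 40 = 105$)
$O \frac{1}{\left(-77\right) l{\left(-10,12 \right)}} + 95 = 105 \frac{1}{\left(-77\right) \left(8 - 12\right)} + 95 = 105 \left(- \frac{1}{77 \left(8 - 12\right)}\right) + 95 = 105 \left(- \frac{1}{77 \left(-4\right)}\right) + 95 = 105 \left(\left(- \frac{1}{77}\right) \left(- \frac{1}{4}\right)\right) + 95 = 105 \cdot \frac{1}{308} + 95 = \frac{15}{44} + 95 = \frac{4195}{44}$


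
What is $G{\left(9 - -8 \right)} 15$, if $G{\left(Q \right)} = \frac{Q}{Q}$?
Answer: $15$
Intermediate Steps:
$G{\left(Q \right)} = 1$
$G{\left(9 - -8 \right)} 15 = 1 \cdot 15 = 15$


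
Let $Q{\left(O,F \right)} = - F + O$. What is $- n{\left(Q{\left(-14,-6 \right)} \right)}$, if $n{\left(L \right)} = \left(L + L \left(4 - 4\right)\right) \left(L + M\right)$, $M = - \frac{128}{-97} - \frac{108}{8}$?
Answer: $- \frac{15660}{97} \approx -161.44$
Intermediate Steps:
$Q{\left(O,F \right)} = O - F$
$M = - \frac{2363}{194}$ ($M = \left(-128\right) \left(- \frac{1}{97}\right) - \frac{27}{2} = \frac{128}{97} - \frac{27}{2} = - \frac{2363}{194} \approx -12.18$)
$n{\left(L \right)} = L \left(- \frac{2363}{194} + L\right)$ ($n{\left(L \right)} = \left(L + L \left(4 - 4\right)\right) \left(L - \frac{2363}{194}\right) = \left(L + L 0\right) \left(- \frac{2363}{194} + L\right) = \left(L + 0\right) \left(- \frac{2363}{194} + L\right) = L \left(- \frac{2363}{194} + L\right)$)
$- n{\left(Q{\left(-14,-6 \right)} \right)} = - \frac{\left(-14 - -6\right) \left(-2363 + 194 \left(-14 - -6\right)\right)}{194} = - \frac{\left(-14 + 6\right) \left(-2363 + 194 \left(-14 + 6\right)\right)}{194} = - \frac{\left(-8\right) \left(-2363 + 194 \left(-8\right)\right)}{194} = - \frac{\left(-8\right) \left(-2363 - 1552\right)}{194} = - \frac{\left(-8\right) \left(-3915\right)}{194} = \left(-1\right) \frac{15660}{97} = - \frac{15660}{97}$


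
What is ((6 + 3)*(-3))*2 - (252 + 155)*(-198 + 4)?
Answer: 78904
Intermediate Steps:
((6 + 3)*(-3))*2 - (252 + 155)*(-198 + 4) = (9*(-3))*2 - 407*(-194) = -27*2 - 1*(-78958) = -54 + 78958 = 78904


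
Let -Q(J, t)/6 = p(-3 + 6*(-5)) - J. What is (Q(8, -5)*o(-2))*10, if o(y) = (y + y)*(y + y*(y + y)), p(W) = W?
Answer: -59040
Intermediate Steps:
Q(J, t) = 198 + 6*J (Q(J, t) = -6*((-3 + 6*(-5)) - J) = -6*((-3 - 30) - J) = -6*(-33 - J) = 198 + 6*J)
o(y) = 2*y*(y + 2*y**2) (o(y) = (2*y)*(y + y*(2*y)) = (2*y)*(y + 2*y**2) = 2*y*(y + 2*y**2))
(Q(8, -5)*o(-2))*10 = ((198 + 6*8)*((-2)**2*(2 + 4*(-2))))*10 = ((198 + 48)*(4*(2 - 8)))*10 = (246*(4*(-6)))*10 = (246*(-24))*10 = -5904*10 = -59040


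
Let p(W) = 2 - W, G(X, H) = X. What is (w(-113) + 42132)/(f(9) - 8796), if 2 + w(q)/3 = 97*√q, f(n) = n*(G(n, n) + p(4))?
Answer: -14042/2911 - 97*I*√113/2911 ≈ -4.8238 - 0.35422*I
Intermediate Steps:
f(n) = n*(-2 + n) (f(n) = n*(n + (2 - 1*4)) = n*(n + (2 - 4)) = n*(n - 2) = n*(-2 + n))
w(q) = -6 + 291*√q (w(q) = -6 + 3*(97*√q) = -6 + 291*√q)
(w(-113) + 42132)/(f(9) - 8796) = ((-6 + 291*√(-113)) + 42132)/(9*(-2 + 9) - 8796) = ((-6 + 291*(I*√113)) + 42132)/(9*7 - 8796) = ((-6 + 291*I*√113) + 42132)/(63 - 8796) = (42126 + 291*I*√113)/(-8733) = (42126 + 291*I*√113)*(-1/8733) = -14042/2911 - 97*I*√113/2911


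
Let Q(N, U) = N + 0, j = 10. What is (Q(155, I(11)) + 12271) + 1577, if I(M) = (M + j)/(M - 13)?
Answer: 14003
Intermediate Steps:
I(M) = (10 + M)/(-13 + M) (I(M) = (M + 10)/(M - 13) = (10 + M)/(-13 + M))
Q(N, U) = N
(Q(155, I(11)) + 12271) + 1577 = (155 + 12271) + 1577 = 12426 + 1577 = 14003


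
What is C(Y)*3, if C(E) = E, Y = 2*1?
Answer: 6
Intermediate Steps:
Y = 2
C(Y)*3 = 2*3 = 6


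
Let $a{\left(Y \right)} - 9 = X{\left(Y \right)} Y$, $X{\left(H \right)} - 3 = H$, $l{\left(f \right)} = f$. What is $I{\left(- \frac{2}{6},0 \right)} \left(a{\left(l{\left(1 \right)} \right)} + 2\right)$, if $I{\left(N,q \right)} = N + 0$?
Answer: $-5$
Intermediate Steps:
$I{\left(N,q \right)} = N$
$X{\left(H \right)} = 3 + H$
$a{\left(Y \right)} = 9 + Y \left(3 + Y\right)$ ($a{\left(Y \right)} = 9 + \left(3 + Y\right) Y = 9 + Y \left(3 + Y\right)$)
$I{\left(- \frac{2}{6},0 \right)} \left(a{\left(l{\left(1 \right)} \right)} + 2\right) = - \frac{2}{6} \left(\left(9 + 1 \left(3 + 1\right)\right) + 2\right) = \left(-2\right) \frac{1}{6} \left(\left(9 + 1 \cdot 4\right) + 2\right) = - \frac{\left(9 + 4\right) + 2}{3} = - \frac{13 + 2}{3} = \left(- \frac{1}{3}\right) 15 = -5$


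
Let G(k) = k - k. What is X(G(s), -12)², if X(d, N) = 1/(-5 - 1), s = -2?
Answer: 1/36 ≈ 0.027778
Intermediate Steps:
G(k) = 0
X(d, N) = -⅙ (X(d, N) = 1/(-6) = -⅙)
X(G(s), -12)² = (-⅙)² = 1/36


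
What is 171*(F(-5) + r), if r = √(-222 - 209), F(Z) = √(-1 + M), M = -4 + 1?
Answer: 171*I*(2 + √431) ≈ 3892.1*I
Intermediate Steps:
M = -3
F(Z) = 2*I (F(Z) = √(-1 - 3) = √(-4) = 2*I)
r = I*√431 (r = √(-431) = I*√431 ≈ 20.761*I)
171*(F(-5) + r) = 171*(2*I + I*√431) = 342*I + 171*I*√431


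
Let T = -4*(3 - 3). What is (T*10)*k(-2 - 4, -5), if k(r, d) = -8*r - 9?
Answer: 0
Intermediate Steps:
T = 0 (T = -4*0 = 0)
k(r, d) = -9 - 8*r
(T*10)*k(-2 - 4, -5) = (0*10)*(-9 - 8*(-2 - 4)) = 0*(-9 - 8*(-6)) = 0*(-9 + 48) = 0*39 = 0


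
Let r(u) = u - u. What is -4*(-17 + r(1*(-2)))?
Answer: 68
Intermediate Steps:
r(u) = 0
-4*(-17 + r(1*(-2))) = -4*(-17 + 0) = -4*(-17) = 68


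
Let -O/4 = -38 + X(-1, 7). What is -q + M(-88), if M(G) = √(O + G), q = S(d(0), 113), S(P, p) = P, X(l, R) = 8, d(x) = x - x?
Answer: 4*√2 ≈ 5.6569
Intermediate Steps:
d(x) = 0
q = 0
O = 120 (O = -4*(-38 + 8) = -4*(-30) = 120)
M(G) = √(120 + G)
-q + M(-88) = -1*0 + √(120 - 88) = 0 + √32 = 0 + 4*√2 = 4*√2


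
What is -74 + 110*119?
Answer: 13016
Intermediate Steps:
-74 + 110*119 = -74 + 13090 = 13016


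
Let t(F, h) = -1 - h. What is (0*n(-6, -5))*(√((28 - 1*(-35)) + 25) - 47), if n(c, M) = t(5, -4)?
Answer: 0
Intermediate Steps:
n(c, M) = 3 (n(c, M) = -1 - 1*(-4) = -1 + 4 = 3)
(0*n(-6, -5))*(√((28 - 1*(-35)) + 25) - 47) = (0*3)*(√((28 - 1*(-35)) + 25) - 47) = 0*(√((28 + 35) + 25) - 47) = 0*(√(63 + 25) - 47) = 0*(√88 - 47) = 0*(2*√22 - 47) = 0*(-47 + 2*√22) = 0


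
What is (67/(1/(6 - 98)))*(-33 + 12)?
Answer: 129444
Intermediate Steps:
(67/(1/(6 - 98)))*(-33 + 12) = (67/(1/(-92)))*(-21) = (67/(-1/92))*(-21) = (67*(-92))*(-21) = -6164*(-21) = 129444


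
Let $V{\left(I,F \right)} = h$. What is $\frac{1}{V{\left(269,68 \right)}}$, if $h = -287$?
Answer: $- \frac{1}{287} \approx -0.0034843$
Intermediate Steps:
$V{\left(I,F \right)} = -287$
$\frac{1}{V{\left(269,68 \right)}} = \frac{1}{-287} = - \frac{1}{287}$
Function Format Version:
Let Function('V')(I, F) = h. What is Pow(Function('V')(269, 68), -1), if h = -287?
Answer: Rational(-1, 287) ≈ -0.0034843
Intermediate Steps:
Function('V')(I, F) = -287
Pow(Function('V')(269, 68), -1) = Pow(-287, -1) = Rational(-1, 287)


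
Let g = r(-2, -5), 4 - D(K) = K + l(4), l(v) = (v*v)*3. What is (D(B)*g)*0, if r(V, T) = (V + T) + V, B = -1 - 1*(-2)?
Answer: 0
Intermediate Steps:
l(v) = 3*v**2 (l(v) = v**2*3 = 3*v**2)
B = 1 (B = -1 + 2 = 1)
r(V, T) = T + 2*V (r(V, T) = (T + V) + V = T + 2*V)
D(K) = -44 - K (D(K) = 4 - (K + 3*4**2) = 4 - (K + 3*16) = 4 - (K + 48) = 4 - (48 + K) = 4 + (-48 - K) = -44 - K)
g = -9 (g = -5 + 2*(-2) = -5 - 4 = -9)
(D(B)*g)*0 = ((-44 - 1*1)*(-9))*0 = ((-44 - 1)*(-9))*0 = -45*(-9)*0 = 405*0 = 0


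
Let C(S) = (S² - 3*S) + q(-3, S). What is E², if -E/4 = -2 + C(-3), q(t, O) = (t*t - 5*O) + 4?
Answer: 30976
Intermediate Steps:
q(t, O) = 4 + t² - 5*O (q(t, O) = (t² - 5*O) + 4 = 4 + t² - 5*O)
C(S) = 13 + S² - 8*S (C(S) = (S² - 3*S) + (4 + (-3)² - 5*S) = (S² - 3*S) + (4 + 9 - 5*S) = (S² - 3*S) + (13 - 5*S) = 13 + S² - 8*S)
E = -176 (E = -4*(-2 + (13 + (-3)² - 8*(-3))) = -4*(-2 + (13 + 9 + 24)) = -4*(-2 + 46) = -4*44 = -176)
E² = (-176)² = 30976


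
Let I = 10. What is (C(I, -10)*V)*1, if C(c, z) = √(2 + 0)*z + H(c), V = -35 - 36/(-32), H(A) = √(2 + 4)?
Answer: -271*√6/8 + 1355*√2/4 ≈ 396.09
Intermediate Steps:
H(A) = √6
V = -271/8 (V = -35 - 36*(-1/32) = -35 + 9/8 = -271/8 ≈ -33.875)
C(c, z) = √6 + z*√2 (C(c, z) = √(2 + 0)*z + √6 = √2*z + √6 = z*√2 + √6 = √6 + z*√2)
(C(I, -10)*V)*1 = ((√6 - 10*√2)*(-271/8))*1 = (-271*√6/8 + 1355*√2/4)*1 = -271*√6/8 + 1355*√2/4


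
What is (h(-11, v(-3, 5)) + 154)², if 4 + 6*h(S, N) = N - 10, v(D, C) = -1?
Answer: 91809/4 ≈ 22952.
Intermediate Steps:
h(S, N) = -7/3 + N/6 (h(S, N) = -⅔ + (N - 10)/6 = -⅔ + (-10 + N)/6 = -⅔ + (-5/3 + N/6) = -7/3 + N/6)
(h(-11, v(-3, 5)) + 154)² = ((-7/3 + (⅙)*(-1)) + 154)² = ((-7/3 - ⅙) + 154)² = (-5/2 + 154)² = (303/2)² = 91809/4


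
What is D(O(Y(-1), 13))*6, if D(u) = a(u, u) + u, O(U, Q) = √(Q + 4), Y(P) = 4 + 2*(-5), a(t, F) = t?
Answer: 12*√17 ≈ 49.477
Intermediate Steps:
Y(P) = -6 (Y(P) = 4 - 10 = -6)
O(U, Q) = √(4 + Q)
D(u) = 2*u (D(u) = u + u = 2*u)
D(O(Y(-1), 13))*6 = (2*√(4 + 13))*6 = (2*√17)*6 = 12*√17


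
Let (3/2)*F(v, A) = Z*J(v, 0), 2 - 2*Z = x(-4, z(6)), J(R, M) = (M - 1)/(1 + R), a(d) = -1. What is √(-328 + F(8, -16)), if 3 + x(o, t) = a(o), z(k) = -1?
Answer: I*√2954/3 ≈ 18.117*I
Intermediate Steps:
x(o, t) = -4 (x(o, t) = -3 - 1 = -4)
J(R, M) = (-1 + M)/(1 + R)
Z = 3 (Z = 1 - ½*(-4) = 1 + 2 = 3)
F(v, A) = -2/(1 + v) (F(v, A) = 2*(3*((-1 + 0)/(1 + v)))/3 = 2*(3*(-1/(1 + v)))/3 = 2*(-3/(1 + v))/3 = -2/(1 + v))
√(-328 + F(8, -16)) = √(-328 - 2/(1 + 8)) = √(-328 - 2/9) = √(-2954/9) = I*√2954/3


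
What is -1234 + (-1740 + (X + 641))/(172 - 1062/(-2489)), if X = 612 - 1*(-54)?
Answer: -530673517/429170 ≈ -1236.5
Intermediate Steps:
X = 666 (X = 612 + 54 = 666)
-1234 + (-1740 + (X + 641))/(172 - 1062/(-2489)) = -1234 + (-1740 + (666 + 641))/(172 - 1062/(-2489)) = -1234 + (-1740 + 1307)/(172 - 1062*(-1/2489)) = -1234 - 433/(172 + 1062/2489) = -1234 - 433/429170/2489 = -1234 - 433*2489/429170 = -1234 - 1077737/429170 = -530673517/429170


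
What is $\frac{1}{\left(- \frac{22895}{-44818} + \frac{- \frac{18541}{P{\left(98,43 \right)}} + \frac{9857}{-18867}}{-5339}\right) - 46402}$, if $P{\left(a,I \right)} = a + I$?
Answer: $- \frac{212184228765198}{9845658943415868547} \approx -2.1551 \cdot 10^{-5}$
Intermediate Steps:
$P{\left(a,I \right)} = I + a$
$\frac{1}{\left(- \frac{22895}{-44818} + \frac{- \frac{18541}{P{\left(98,43 \right)}} + \frac{9857}{-18867}}{-5339}\right) - 46402} = \frac{1}{\left(- \frac{22895}{-44818} + \frac{- \frac{18541}{43 + 98} + \frac{9857}{-18867}}{-5339}\right) - 46402} = \frac{1}{\left(\left(-22895\right) \left(- \frac{1}{44818}\right) + \left(- \frac{18541}{141} + 9857 \left(- \frac{1}{18867}\right)\right) \left(- \frac{1}{5339}\right)\right) - 46402} = \frac{1}{\left(\frac{22895}{44818} + \left(\left(-18541\right) \frac{1}{141} - \frac{9857}{18867}\right) \left(- \frac{1}{5339}\right)\right) - 46402} = \frac{1}{\left(\frac{22895}{44818} + \left(- \frac{18541}{141} - \frac{9857}{18867}\right) \left(- \frac{1}{5339}\right)\right) - 46402} = \frac{1}{\left(\frac{22895}{44818} - - \frac{117067628}{4734352911}\right) - 46402} = \frac{1}{\left(\frac{22895}{44818} + \frac{117067628}{4734352911}\right) - 46402} = \frac{1}{\frac{113639746849049}{212184228765198} - 46402} = \frac{1}{- \frac{9845658943415868547}{212184228765198}} = - \frac{212184228765198}{9845658943415868547}$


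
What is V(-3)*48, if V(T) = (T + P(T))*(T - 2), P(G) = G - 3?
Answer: 2160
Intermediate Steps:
P(G) = -3 + G
V(T) = (-3 + 2*T)*(-2 + T) (V(T) = (T + (-3 + T))*(T - 2) = (-3 + 2*T)*(-2 + T))
V(-3)*48 = (6 - 7*(-3) + 2*(-3)**2)*48 = (6 + 21 + 2*9)*48 = (6 + 21 + 18)*48 = 45*48 = 2160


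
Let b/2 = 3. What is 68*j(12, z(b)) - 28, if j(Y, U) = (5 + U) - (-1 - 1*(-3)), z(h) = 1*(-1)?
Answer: 108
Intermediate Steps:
b = 6 (b = 2*3 = 6)
z(h) = -1
j(Y, U) = 3 + U (j(Y, U) = (5 + U) - (-1 + 3) = (5 + U) - 1*2 = (5 + U) - 2 = 3 + U)
68*j(12, z(b)) - 28 = 68*(3 - 1) - 28 = 68*2 - 28 = 136 - 28 = 108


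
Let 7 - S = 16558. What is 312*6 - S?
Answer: 18423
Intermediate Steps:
S = -16551 (S = 7 - 1*16558 = 7 - 16558 = -16551)
312*6 - S = 312*6 - 1*(-16551) = 1872 + 16551 = 18423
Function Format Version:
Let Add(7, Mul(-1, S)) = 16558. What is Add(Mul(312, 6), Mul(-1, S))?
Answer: 18423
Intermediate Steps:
S = -16551 (S = Add(7, Mul(-1, 16558)) = Add(7, -16558) = -16551)
Add(Mul(312, 6), Mul(-1, S)) = Add(Mul(312, 6), Mul(-1, -16551)) = Add(1872, 16551) = 18423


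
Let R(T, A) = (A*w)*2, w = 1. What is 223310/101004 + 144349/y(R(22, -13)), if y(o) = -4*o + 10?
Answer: 10676377/8417 ≈ 1268.4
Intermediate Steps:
R(T, A) = 2*A (R(T, A) = (A*1)*2 = A*2 = 2*A)
y(o) = 10 - 4*o
223310/101004 + 144349/y(R(22, -13)) = 223310/101004 + 144349/(10 - 8*(-13)) = 223310*(1/101004) + 144349/(10 - 4*(-26)) = 111655/50502 + 144349/(10 + 104) = 111655/50502 + 144349/114 = 10676377/8417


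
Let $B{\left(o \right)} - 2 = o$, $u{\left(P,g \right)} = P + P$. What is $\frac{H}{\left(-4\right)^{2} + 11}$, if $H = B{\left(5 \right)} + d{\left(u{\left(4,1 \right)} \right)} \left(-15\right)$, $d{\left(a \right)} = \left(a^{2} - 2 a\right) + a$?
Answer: $- \frac{833}{27} \approx -30.852$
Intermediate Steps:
$u{\left(P,g \right)} = 2 P$
$B{\left(o \right)} = 2 + o$
$d{\left(a \right)} = a^{2} - a$
$H = -833$ ($H = \left(2 + 5\right) + 2 \cdot 4 \left(-1 + 2 \cdot 4\right) \left(-15\right) = 7 + 8 \left(-1 + 8\right) \left(-15\right) = 7 + 8 \cdot 7 \left(-15\right) = 7 + 56 \left(-15\right) = 7 - 840 = -833$)
$\frac{H}{\left(-4\right)^{2} + 11} = - \frac{833}{\left(-4\right)^{2} + 11} = - \frac{833}{16 + 11} = - \frac{833}{27}$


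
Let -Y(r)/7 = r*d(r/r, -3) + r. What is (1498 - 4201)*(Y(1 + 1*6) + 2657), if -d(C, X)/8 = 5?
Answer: -12347304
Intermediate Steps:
d(C, X) = -40 (d(C, X) = -8*5 = -40)
Y(r) = 273*r (Y(r) = -7*(r*(-40) + r) = -7*(-40*r + r) = -(-273)*r = 273*r)
(1498 - 4201)*(Y(1 + 1*6) + 2657) = (1498 - 4201)*(273*(1 + 1*6) + 2657) = -2703*(273*(1 + 6) + 2657) = -2703*(273*7 + 2657) = -2703*(1911 + 2657) = -2703*4568 = -12347304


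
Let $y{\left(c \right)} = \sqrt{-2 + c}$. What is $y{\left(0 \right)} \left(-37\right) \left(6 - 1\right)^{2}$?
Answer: $- 925 i \sqrt{2} \approx - 1308.1 i$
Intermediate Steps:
$y{\left(0 \right)} \left(-37\right) \left(6 - 1\right)^{2} = \sqrt{-2 + 0} \left(-37\right) \left(6 - 1\right)^{2} = \sqrt{-2} \left(-37\right) 5^{2} = i \sqrt{2} \left(-37\right) 25 = - 37 i \sqrt{2} \cdot 25 = - 925 i \sqrt{2}$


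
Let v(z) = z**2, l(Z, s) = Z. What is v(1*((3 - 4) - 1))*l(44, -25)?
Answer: 176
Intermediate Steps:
v(1*((3 - 4) - 1))*l(44, -25) = (1*((3 - 4) - 1))**2*44 = (1*(-1 - 1))**2*44 = (1*(-2))**2*44 = (-2)**2*44 = 4*44 = 176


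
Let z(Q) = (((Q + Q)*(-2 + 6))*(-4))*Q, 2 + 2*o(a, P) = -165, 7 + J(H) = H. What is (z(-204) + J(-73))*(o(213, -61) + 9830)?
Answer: -12980310728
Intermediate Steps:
J(H) = -7 + H
o(a, P) = -167/2 (o(a, P) = -1 + (1/2)*(-165) = -1 - 165/2 = -167/2)
z(Q) = -32*Q**2 (z(Q) = (((2*Q)*4)*(-4))*Q = ((8*Q)*(-4))*Q = (-32*Q)*Q = -32*Q**2)
(z(-204) + J(-73))*(o(213, -61) + 9830) = (-32*(-204)**2 + (-7 - 73))*(-167/2 + 9830) = (-32*41616 - 80)*(19493/2) = (-1331712 - 80)*(19493/2) = -1331792*19493/2 = -12980310728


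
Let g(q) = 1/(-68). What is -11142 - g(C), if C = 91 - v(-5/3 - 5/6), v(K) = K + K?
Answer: -757655/68 ≈ -11142.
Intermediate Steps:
v(K) = 2*K
C = 96 (C = 91 - 2*(-5/3 - 5/6) = 91 - 2*(-5)/2 = 91 - 1*(-5) = 91 + 5 = 96)
g(q) = -1/68
-11142 - g(C) = -11142 - 1*(-1/68) = -11142 + 1/68 = -757655/68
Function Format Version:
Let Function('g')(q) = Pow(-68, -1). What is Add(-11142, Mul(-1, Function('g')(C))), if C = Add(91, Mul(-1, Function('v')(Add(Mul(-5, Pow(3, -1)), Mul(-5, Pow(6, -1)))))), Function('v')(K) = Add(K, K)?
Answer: Rational(-757655, 68) ≈ -11142.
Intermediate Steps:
Function('v')(K) = Mul(2, K)
C = 96 (C = Add(91, Mul(-1, Mul(2, Add(Mul(-5, Pow(3, -1)), Mul(-5, Pow(6, -1)))))) = Add(91, Mul(-1, Mul(2, Add(Mul(-5, Rational(1, 3)), Mul(-5, Rational(1, 6)))))) = Add(91, Mul(-1, Mul(2, Add(Rational(-5, 3), Rational(-5, 6))))) = Add(91, Mul(-1, Mul(2, Rational(-5, 2)))) = Add(91, Mul(-1, -5)) = Add(91, 5) = 96)
Function('g')(q) = Rational(-1, 68)
Add(-11142, Mul(-1, Function('g')(C))) = Add(-11142, Mul(-1, Rational(-1, 68))) = Add(-11142, Rational(1, 68)) = Rational(-757655, 68)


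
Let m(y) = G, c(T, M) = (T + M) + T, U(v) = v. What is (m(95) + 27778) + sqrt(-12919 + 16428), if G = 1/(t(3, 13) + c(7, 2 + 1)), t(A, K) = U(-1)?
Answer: 444449/16 + 11*sqrt(29) ≈ 27837.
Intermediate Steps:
t(A, K) = -1
c(T, M) = M + 2*T (c(T, M) = (M + T) + T = M + 2*T)
G = 1/16 (G = 1/(-1 + ((2 + 1) + 2*7)) = 1/(-1 + (3 + 14)) = 1/(-1 + 17) = 1/16 ≈ 0.062500)
m(y) = 1/16
(m(95) + 27778) + sqrt(-12919 + 16428) = (1/16 + 27778) + sqrt(-12919 + 16428) = 444449/16 + sqrt(3509) = 444449/16 + 11*sqrt(29)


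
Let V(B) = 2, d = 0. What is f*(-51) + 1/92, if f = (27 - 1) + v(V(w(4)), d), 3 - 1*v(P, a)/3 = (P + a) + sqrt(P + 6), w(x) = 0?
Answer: -136067/92 + 306*sqrt(2) ≈ -1046.2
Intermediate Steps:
v(P, a) = 9 - 3*P - 3*a - 3*sqrt(6 + P) (v(P, a) = 9 - 3*((P + a) + sqrt(P + 6)) = 9 - 3*((P + a) + sqrt(6 + P)) = 9 - 3*(P + a + sqrt(6 + P)) = 9 + (-3*P - 3*a - 3*sqrt(6 + P)) = 9 - 3*P - 3*a - 3*sqrt(6 + P))
f = 29 - 6*sqrt(2) (f = (27 - 1) + (9 - 3*2 - 3*0 - 3*sqrt(6 + 2)) = 26 + (9 - 6 + 0 - 6*sqrt(2)) = 26 + (3 - 6*sqrt(2)) = 29 - 6*sqrt(2) ≈ 20.515)
f*(-51) + 1/92 = (29 - 6*sqrt(2))*(-51) + 1/92 = (-1479 + 306*sqrt(2)) + 1/92 = -136067/92 + 306*sqrt(2)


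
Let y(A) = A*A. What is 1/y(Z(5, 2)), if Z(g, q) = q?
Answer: ¼ ≈ 0.25000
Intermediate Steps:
y(A) = A²
1/y(Z(5, 2)) = 1/(2²) = 1/4 = ¼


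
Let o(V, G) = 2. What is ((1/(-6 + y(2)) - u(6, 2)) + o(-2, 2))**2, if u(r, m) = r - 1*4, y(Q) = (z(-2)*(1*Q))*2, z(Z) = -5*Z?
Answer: 1/1156 ≈ 0.00086505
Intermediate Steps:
y(Q) = 20*Q (y(Q) = ((-5*(-2))*(1*Q))*2 = (10*Q)*2 = 20*Q)
u(r, m) = -4 + r (u(r, m) = r - 4 = -4 + r)
((1/(-6 + y(2)) - u(6, 2)) + o(-2, 2))**2 = ((1/(-6 + 20*2) - (-4 + 6)) + 2)**2 = ((1/(-6 + 40) - 1*2) + 2)**2 = ((1/34 - 2) + 2)**2 = (-67/34 + 2)**2 = (1/34)**2 = 1/1156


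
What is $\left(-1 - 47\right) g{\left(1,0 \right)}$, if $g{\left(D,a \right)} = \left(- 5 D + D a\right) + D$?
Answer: $192$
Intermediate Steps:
$g{\left(D,a \right)} = - 4 D + D a$
$\left(-1 - 47\right) g{\left(1,0 \right)} = \left(-1 - 47\right) 1 \left(-4 + 0\right) = - 48 \cdot 1 \left(-4\right) = \left(-48\right) \left(-4\right) = 192$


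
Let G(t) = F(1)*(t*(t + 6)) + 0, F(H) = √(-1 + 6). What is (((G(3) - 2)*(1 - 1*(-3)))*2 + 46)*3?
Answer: 90 + 648*√5 ≈ 1539.0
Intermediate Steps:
F(H) = √5
G(t) = t*√5*(6 + t) (G(t) = √5*(t*(t + 6)) + 0 = √5*(t*(6 + t)) + 0 = t*√5*(6 + t) + 0 = t*√5*(6 + t))
(((G(3) - 2)*(1 - 1*(-3)))*2 + 46)*3 = (((3*√5*(6 + 3) - 2)*(1 - 1*(-3)))*2 + 46)*3 = (((3*√5*9 - 2)*(1 + 3))*2 + 46)*3 = (((27*√5 - 2)*4)*2 + 46)*3 = (((-2 + 27*√5)*4)*2 + 46)*3 = ((-8 + 108*√5)*2 + 46)*3 = ((-16 + 216*√5) + 46)*3 = (30 + 216*√5)*3 = 90 + 648*√5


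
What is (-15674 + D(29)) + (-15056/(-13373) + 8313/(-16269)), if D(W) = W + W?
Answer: -66615029927/4265987 ≈ -15615.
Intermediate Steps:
D(W) = 2*W
(-15674 + D(29)) + (-15056/(-13373) + 8313/(-16269)) = (-15674 + 2*29) + (-15056/(-13373) + 8313/(-16269)) = (-15674 + 58) + (-15056*(-1/13373) + 8313*(-1/16269)) = -15616 + (15056/13373 - 163/319) = -15616 + 2623065/4265987 = -66615029927/4265987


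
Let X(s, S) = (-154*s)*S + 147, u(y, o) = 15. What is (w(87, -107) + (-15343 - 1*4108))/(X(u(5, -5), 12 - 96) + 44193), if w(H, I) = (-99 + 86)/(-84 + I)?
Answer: -309594/3794215 ≈ -0.081596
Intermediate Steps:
w(H, I) = -13/(-84 + I)
X(s, S) = 147 - 154*S*s (X(s, S) = -154*S*s + 147 = 147 - 154*S*s)
(w(87, -107) + (-15343 - 1*4108))/(X(u(5, -5), 12 - 96) + 44193) = (-13/(-84 - 107) + (-15343 - 1*4108))/((147 - 154*(12 - 96)*15) + 44193) = (-13/(-191) + (-15343 - 4108))/((147 - 154*(-84)*15) + 44193) = (-13*(-1/191) - 19451)/((147 + 194040) + 44193) = (13/191 - 19451)/(194187 + 44193) = -3715128/191/238380 = -3715128/191*1/238380 = -309594/3794215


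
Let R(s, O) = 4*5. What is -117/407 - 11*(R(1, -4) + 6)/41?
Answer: -121199/16687 ≈ -7.2631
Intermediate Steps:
R(s, O) = 20
-117/407 - 11*(R(1, -4) + 6)/41 = -117/407 - 11*(20 + 6)/41 = -117*1/407 - 11*26*(1/41) = -117/407 - 286*1/41 = -117/407 - 286/41 = -121199/16687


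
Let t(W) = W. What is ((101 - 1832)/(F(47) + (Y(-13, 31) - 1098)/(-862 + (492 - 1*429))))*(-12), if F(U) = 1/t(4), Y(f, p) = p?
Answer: 7376368/563 ≈ 13102.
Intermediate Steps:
F(U) = ¼ (F(U) = 1/4 = ¼)
((101 - 1832)/(F(47) + (Y(-13, 31) - 1098)/(-862 + (492 - 1*429))))*(-12) = ((101 - 1832)/(¼ + (31 - 1098)/(-862 + (492 - 1*429))))*(-12) = -1731/(¼ - 1067/(-862 + (492 - 429)))*(-12) = -1731/(¼ - 1067/(-862 + 63))*(-12) = -1731/(¼ - 1067/(-799))*(-12) = -1731/(¼ - 1067*(-1/799))*(-12) = -1731/(¼ + 1067/799)*(-12) = -1731/5067/3196*(-12) = -1731*3196/5067*(-12) = -1844092/1689*(-12) = 7376368/563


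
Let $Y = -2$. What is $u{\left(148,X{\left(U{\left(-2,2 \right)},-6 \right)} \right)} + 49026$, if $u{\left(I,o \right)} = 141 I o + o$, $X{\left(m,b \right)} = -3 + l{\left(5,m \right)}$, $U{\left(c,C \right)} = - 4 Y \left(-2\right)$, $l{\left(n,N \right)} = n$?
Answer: $90764$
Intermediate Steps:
$U{\left(c,C \right)} = -16$ ($U{\left(c,C \right)} = \left(-4\right) \left(-2\right) \left(-2\right) = 8 \left(-2\right) = -16$)
$X{\left(m,b \right)} = 2$ ($X{\left(m,b \right)} = -3 + 5 = 2$)
$u{\left(I,o \right)} = o + 141 I o$ ($u{\left(I,o \right)} = 141 I o + o = o + 141 I o$)
$u{\left(148,X{\left(U{\left(-2,2 \right)},-6 \right)} \right)} + 49026 = 2 \left(1 + 141 \cdot 148\right) + 49026 = 2 \left(1 + 20868\right) + 49026 = 2 \cdot 20869 + 49026 = 41738 + 49026 = 90764$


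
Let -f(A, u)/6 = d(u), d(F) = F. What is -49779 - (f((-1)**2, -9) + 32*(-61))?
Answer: -47881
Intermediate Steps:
f(A, u) = -6*u
-49779 - (f((-1)**2, -9) + 32*(-61)) = -49779 - (-6*(-9) + 32*(-61)) = -49779 - (54 - 1952) = -49779 - 1*(-1898) = -49779 + 1898 = -47881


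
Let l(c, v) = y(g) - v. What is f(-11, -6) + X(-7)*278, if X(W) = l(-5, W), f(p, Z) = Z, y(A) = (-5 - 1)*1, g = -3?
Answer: 272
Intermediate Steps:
y(A) = -6 (y(A) = -6*1 = -6)
l(c, v) = -6 - v
X(W) = -6 - W
f(-11, -6) + X(-7)*278 = -6 + (-6 - 1*(-7))*278 = -6 + (-6 + 7)*278 = -6 + 1*278 = -6 + 278 = 272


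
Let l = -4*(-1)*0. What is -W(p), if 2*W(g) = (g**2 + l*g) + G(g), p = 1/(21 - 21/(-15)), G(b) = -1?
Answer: 12519/25088 ≈ 0.49900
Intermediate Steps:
l = 0 (l = 4*0 = 0)
p = 5/112 (p = 1/(21 - 21*(-1/15)) = 1/(21 + 7/5) = 1/(112/5) = 5/112 ≈ 0.044643)
W(g) = -1/2 + g**2/2 (W(g) = ((g**2 + 0*g) - 1)/2 = ((g**2 + 0) - 1)/2 = (g**2 - 1)/2 = (-1 + g**2)/2 = -1/2 + g**2/2)
-W(p) = -(-1/2 + (5/112)**2/2) = -(-1/2 + (1/2)*(25/12544)) = -(-1/2 + 25/25088) = -1*(-12519/25088) = 12519/25088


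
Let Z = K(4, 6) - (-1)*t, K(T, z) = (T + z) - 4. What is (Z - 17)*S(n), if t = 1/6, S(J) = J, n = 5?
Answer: -325/6 ≈ -54.167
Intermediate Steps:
t = ⅙ (t = 1*(⅙) = ⅙ ≈ 0.16667)
K(T, z) = -4 + T + z
Z = 37/6 (Z = (-4 + 4 + 6) - (-1)/6 = 6 - 1*(-⅙) = 6 + ⅙ = 37/6 ≈ 6.1667)
(Z - 17)*S(n) = (37/6 - 17)*5 = -65/6*5 = -325/6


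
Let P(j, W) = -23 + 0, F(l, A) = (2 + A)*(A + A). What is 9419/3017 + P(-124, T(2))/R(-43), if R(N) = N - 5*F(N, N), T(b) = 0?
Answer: 166531378/53319441 ≈ 3.1233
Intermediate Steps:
F(l, A) = 2*A*(2 + A) (F(l, A) = (2 + A)*(2*A) = 2*A*(2 + A))
P(j, W) = -23
R(N) = N - 10*N*(2 + N)
9419/3017 + P(-124, T(2))/R(-43) = 9419/3017 - 23*(-1/(43*(-19 - 10*(-43)))) = 9419*(1/3017) - 23*(-1/(43*(-19 + 430))) = 9419/3017 - 23/((-43*411)) = 9419/3017 - 23/(-17673) = 9419/3017 - 23*(-1/17673) = 9419/3017 + 23/17673 = 166531378/53319441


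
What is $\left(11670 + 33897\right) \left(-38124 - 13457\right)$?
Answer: $-2350391427$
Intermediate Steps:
$\left(11670 + 33897\right) \left(-38124 - 13457\right) = 45567 \left(-51581\right) = -2350391427$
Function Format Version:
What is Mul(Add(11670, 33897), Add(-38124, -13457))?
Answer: -2350391427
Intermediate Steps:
Mul(Add(11670, 33897), Add(-38124, -13457)) = Mul(45567, -51581) = -2350391427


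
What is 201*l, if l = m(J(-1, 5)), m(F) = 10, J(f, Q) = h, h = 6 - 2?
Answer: 2010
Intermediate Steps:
h = 4
J(f, Q) = 4
l = 10
201*l = 201*10 = 2010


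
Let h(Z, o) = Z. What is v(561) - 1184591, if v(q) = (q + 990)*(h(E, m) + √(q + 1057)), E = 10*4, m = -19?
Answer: -1122551 + 1551*√1618 ≈ -1.0602e+6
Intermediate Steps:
E = 40
v(q) = (40 + √(1057 + q))*(990 + q) (v(q) = (q + 990)*(40 + √(q + 1057)) = (990 + q)*(40 + √(1057 + q)) = (40 + √(1057 + q))*(990 + q))
v(561) - 1184591 = (39600 + 40*561 + 990*√(1057 + 561) + 561*√(1057 + 561)) - 1184591 = (39600 + 22440 + 990*√1618 + 561*√1618) - 1184591 = (62040 + 1551*√1618) - 1184591 = -1122551 + 1551*√1618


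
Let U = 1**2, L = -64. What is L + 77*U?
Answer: 13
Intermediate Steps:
U = 1
L + 77*U = -64 + 77*1 = -64 + 77 = 13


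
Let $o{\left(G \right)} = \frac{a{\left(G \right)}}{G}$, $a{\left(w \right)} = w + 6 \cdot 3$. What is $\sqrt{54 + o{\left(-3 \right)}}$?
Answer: $7$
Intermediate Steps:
$a{\left(w \right)} = 18 + w$ ($a{\left(w \right)} = w + 18 = 18 + w$)
$o{\left(G \right)} = \frac{18 + G}{G}$
$\sqrt{54 + o{\left(-3 \right)}} = \sqrt{54 + \frac{18 - 3}{-3}} = \sqrt{54 - 5} = \sqrt{49} = 7$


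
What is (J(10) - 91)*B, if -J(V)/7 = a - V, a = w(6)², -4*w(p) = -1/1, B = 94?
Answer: -16121/8 ≈ -2015.1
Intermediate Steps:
w(p) = ¼ (w(p) = -(-1)/(4*1) = -(-1)/4 = -¼*(-1) = ¼)
a = 1/16 (a = (¼)² = 1/16 ≈ 0.062500)
J(V) = -7/16 + 7*V (J(V) = -7*(1/16 - V) = -7/16 + 7*V)
(J(10) - 91)*B = ((-7/16 + 7*10) - 91)*94 = ((-7/16 + 70) - 91)*94 = (1113/16 - 91)*94 = -343/16*94 = -16121/8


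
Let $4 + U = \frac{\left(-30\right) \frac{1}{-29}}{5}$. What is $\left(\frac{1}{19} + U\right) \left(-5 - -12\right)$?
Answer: $- \frac{14427}{551} \approx -26.183$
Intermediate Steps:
$U = - \frac{110}{29}$ ($U = -4 + \frac{\left(-30\right) \frac{1}{-29}}{5} = -4 + \left(-30\right) \left(- \frac{1}{29}\right) \frac{1}{5} = -4 + \frac{30}{29} \cdot \frac{1}{5} = -4 + \frac{6}{29} = - \frac{110}{29} \approx -3.7931$)
$\left(\frac{1}{19} + U\right) \left(-5 - -12\right) = \left(\frac{1}{19} - \frac{110}{29}\right) \left(-5 - -12\right) = \left(\frac{1}{19} - \frac{110}{29}\right) \left(-5 + 12\right) = \left(- \frac{2061}{551}\right) 7 = - \frac{14427}{551}$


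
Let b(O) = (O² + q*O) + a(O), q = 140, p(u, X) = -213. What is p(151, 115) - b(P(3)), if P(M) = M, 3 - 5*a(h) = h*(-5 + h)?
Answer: -3219/5 ≈ -643.80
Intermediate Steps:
a(h) = ⅗ - h*(-5 + h)/5
b(O) = ⅗ + 141*O + 4*O²/5 (b(O) = (O² + 140*O) + (⅗ + O - O²/5) = ⅗ + 141*O + 4*O²/5)
p(151, 115) - b(P(3)) = -213 - (⅗ + 141*3 + (⅘)*3²) = -213 - (⅗ + 423 + (⅘)*9) = -213 - (⅗ + 423 + 36/5) = -213 - 1*2154/5 = -213 - 2154/5 = -3219/5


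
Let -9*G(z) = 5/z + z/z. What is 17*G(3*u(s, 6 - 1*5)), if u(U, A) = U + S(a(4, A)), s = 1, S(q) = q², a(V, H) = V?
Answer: -56/27 ≈ -2.0741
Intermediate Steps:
u(U, A) = 16 + U (u(U, A) = U + 4² = U + 16 = 16 + U)
G(z) = -⅑ - 5/(9*z) (G(z) = -(5/z + z/z)/9 = -(5/z + 1)/9 = -(1 + 5/z)/9 = -⅑ - 5/(9*z))
17*G(3*u(s, 6 - 1*5)) = 17*((-5 - 3*(16 + 1))/(9*((3*(16 + 1))))) = 17*((-5 - 3*17)/(9*((3*17)))) = 17*((⅑)*(-5 - 1*51)/51) = 17*((⅑)*(1/51)*(-5 - 51)) = 17*((⅑)*(1/51)*(-56)) = 17*(-56/459) = -56/27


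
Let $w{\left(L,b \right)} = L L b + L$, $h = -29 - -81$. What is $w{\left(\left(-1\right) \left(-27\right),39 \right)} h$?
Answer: $1479816$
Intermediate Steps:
$h = 52$ ($h = -29 + 81 = 52$)
$w{\left(L,b \right)} = L + b L^{2}$ ($w{\left(L,b \right)} = L^{2} b + L = b L^{2} + L = L + b L^{2}$)
$w{\left(\left(-1\right) \left(-27\right),39 \right)} h = \left(-1\right) \left(-27\right) \left(1 + \left(-1\right) \left(-27\right) 39\right) 52 = 27 \left(1 + 27 \cdot 39\right) 52 = 27 \left(1 + 1053\right) 52 = 27 \cdot 1054 \cdot 52 = 28458 \cdot 52 = 1479816$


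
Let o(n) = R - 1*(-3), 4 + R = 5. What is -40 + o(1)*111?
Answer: 404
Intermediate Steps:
R = 1 (R = -4 + 5 = 1)
o(n) = 4 (o(n) = 1 - 1*(-3) = 1 + 3 = 4)
-40 + o(1)*111 = -40 + 4*111 = -40 + 444 = 404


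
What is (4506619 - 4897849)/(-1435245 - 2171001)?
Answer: 3105/28621 ≈ 0.10849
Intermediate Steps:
(4506619 - 4897849)/(-1435245 - 2171001) = -391230/(-3606246) = -391230*(-1/3606246) = 3105/28621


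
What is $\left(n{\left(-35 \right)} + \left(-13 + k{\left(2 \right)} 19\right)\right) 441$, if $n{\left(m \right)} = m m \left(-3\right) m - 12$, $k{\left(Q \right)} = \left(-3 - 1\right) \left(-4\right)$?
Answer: $56846664$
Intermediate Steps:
$k{\left(Q \right)} = 16$ ($k{\left(Q \right)} = \left(-4\right) \left(-4\right) = 16$)
$n{\left(m \right)} = -12 - 3 m^{3}$ ($n{\left(m \right)} = m \left(- 3 m\right) m - 12 = - 3 m^{2} m - 12 = - 3 m^{3} - 12 = -12 - 3 m^{3}$)
$\left(n{\left(-35 \right)} + \left(-13 + k{\left(2 \right)} 19\right)\right) 441 = \left(\left(-12 - 3 \left(-35\right)^{3}\right) + \left(-13 + 16 \cdot 19\right)\right) 441 = \left(\left(-12 - -128625\right) + \left(-13 + 304\right)\right) 441 = \left(\left(-12 + 128625\right) + 291\right) 441 = \left(128613 + 291\right) 441 = 128904 \cdot 441 = 56846664$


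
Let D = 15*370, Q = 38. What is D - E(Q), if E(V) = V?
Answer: 5512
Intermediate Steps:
D = 5550
D - E(Q) = 5550 - 1*38 = 5550 - 38 = 5512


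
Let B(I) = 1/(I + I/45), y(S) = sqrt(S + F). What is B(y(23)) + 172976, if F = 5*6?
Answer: 172976 + 45*sqrt(53)/2438 ≈ 1.7298e+5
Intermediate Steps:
F = 30
y(S) = sqrt(30 + S) (y(S) = sqrt(S + 30) = sqrt(30 + S))
B(I) = 45/(46*I) (B(I) = 1/(I + I*(1/45)) = 1/(I + I/45) = 1/(46*I/45) = 45/(46*I))
B(y(23)) + 172976 = 45/(46*(sqrt(30 + 23))) + 172976 = 45/(46*(sqrt(53))) + 172976 = 45*(sqrt(53)/53)/46 + 172976 = 45*sqrt(53)/2438 + 172976 = 172976 + 45*sqrt(53)/2438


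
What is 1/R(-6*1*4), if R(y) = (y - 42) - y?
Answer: -1/42 ≈ -0.023810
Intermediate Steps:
R(y) = -42 (R(y) = (-42 + y) - y = -42)
1/R(-6*1*4) = 1/(-42) = -1/42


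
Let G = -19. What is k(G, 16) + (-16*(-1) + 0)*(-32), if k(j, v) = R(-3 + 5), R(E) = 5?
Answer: -507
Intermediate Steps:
k(j, v) = 5
k(G, 16) + (-16*(-1) + 0)*(-32) = 5 + (-16*(-1) + 0)*(-32) = 5 + (16 + 0)*(-32) = 5 + 16*(-32) = 5 - 512 = -507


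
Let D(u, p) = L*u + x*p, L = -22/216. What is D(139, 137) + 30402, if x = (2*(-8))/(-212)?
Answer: 173999195/5724 ≈ 30398.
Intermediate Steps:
L = -11/108 (L = -22*1/216 = -11/108 ≈ -0.10185)
x = 4/53 (x = -16*(-1/212) = 4/53 ≈ 0.075472)
D(u, p) = -11*u/108 + 4*p/53
D(139, 137) + 30402 = (-11/108*139 + (4/53)*137) + 30402 = (-1529/108 + 548/53) + 30402 = -21853/5724 + 30402 = 173999195/5724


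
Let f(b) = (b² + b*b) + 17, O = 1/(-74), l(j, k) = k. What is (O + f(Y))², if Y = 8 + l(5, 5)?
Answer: 690060361/5476 ≈ 1.2602e+5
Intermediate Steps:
O = -1/74 ≈ -0.013514
Y = 13 (Y = 8 + 5 = 13)
f(b) = 17 + 2*b² (f(b) = (b² + b²) + 17 = 2*b² + 17 = 17 + 2*b²)
(O + f(Y))² = (-1/74 + (17 + 2*13²))² = (-1/74 + (17 + 2*169))² = (-1/74 + (17 + 338))² = (-1/74 + 355)² = (26269/74)² = 690060361/5476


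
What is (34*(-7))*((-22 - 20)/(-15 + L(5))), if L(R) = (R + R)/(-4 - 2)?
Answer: -14994/25 ≈ -599.76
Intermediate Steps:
L(R) = -R/3 (L(R) = (2*R)/(-6) = (2*R)*(-⅙) = -R/3)
(34*(-7))*((-22 - 20)/(-15 + L(5))) = (34*(-7))*((-22 - 20)/(-15 - ⅓*5)) = -(-9996)/(-15 - 5/3) = -(-9996)/(-50/3) = -(-9996)*(-3)/50 = -238*63/25 = -14994/25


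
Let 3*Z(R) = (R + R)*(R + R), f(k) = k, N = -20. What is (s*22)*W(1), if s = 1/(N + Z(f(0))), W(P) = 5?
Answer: -11/2 ≈ -5.5000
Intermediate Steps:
Z(R) = 4*R²/3 (Z(R) = ((R + R)*(R + R))/3 = ((2*R)*(2*R))/3 = (4*R²)/3 = 4*R²/3)
s = -1/20 (s = 1/(-20 + (4/3)*0²) = 1/(-20 + (4/3)*0) = 1/(-20 + 0) = 1/(-20) = -1/20 ≈ -0.050000)
(s*22)*W(1) = -1/20*22*5 = -11/10*5 = -11/2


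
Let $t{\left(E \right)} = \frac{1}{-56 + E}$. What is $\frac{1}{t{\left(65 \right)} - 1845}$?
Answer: $- \frac{9}{16604} \approx -0.00054204$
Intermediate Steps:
$\frac{1}{t{\left(65 \right)} - 1845} = \frac{1}{\frac{1}{-56 + 65} - 1845} = \frac{1}{\frac{1}{9} - 1845} = \frac{1}{- \frac{16604}{9}} = - \frac{9}{16604}$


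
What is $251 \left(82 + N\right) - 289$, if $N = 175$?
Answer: $64218$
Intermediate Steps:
$251 \left(82 + N\right) - 289 = 251 \left(82 + 175\right) - 289 = 251 \cdot 257 - 289 = 64507 - 289 = 64218$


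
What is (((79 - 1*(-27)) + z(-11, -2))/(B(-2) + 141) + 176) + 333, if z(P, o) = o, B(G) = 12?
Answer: 77981/153 ≈ 509.68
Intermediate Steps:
(((79 - 1*(-27)) + z(-11, -2))/(B(-2) + 141) + 176) + 333 = (((79 - 1*(-27)) - 2)/(12 + 141) + 176) + 333 = (((79 + 27) - 2)/153 + 176) + 333 = ((106 - 2)*(1/153) + 176) + 333 = (104*(1/153) + 176) + 333 = (104/153 + 176) + 333 = 27032/153 + 333 = 77981/153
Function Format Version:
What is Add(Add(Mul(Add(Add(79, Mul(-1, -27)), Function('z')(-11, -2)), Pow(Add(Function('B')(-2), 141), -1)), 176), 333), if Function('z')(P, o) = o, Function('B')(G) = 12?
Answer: Rational(77981, 153) ≈ 509.68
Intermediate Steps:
Add(Add(Mul(Add(Add(79, Mul(-1, -27)), Function('z')(-11, -2)), Pow(Add(Function('B')(-2), 141), -1)), 176), 333) = Add(Add(Mul(Add(Add(79, Mul(-1, -27)), -2), Pow(Add(12, 141), -1)), 176), 333) = Add(Add(Mul(Add(Add(79, 27), -2), Pow(153, -1)), 176), 333) = Add(Add(Mul(Add(106, -2), Rational(1, 153)), 176), 333) = Add(Add(Mul(104, Rational(1, 153)), 176), 333) = Add(Add(Rational(104, 153), 176), 333) = Add(Rational(27032, 153), 333) = Rational(77981, 153)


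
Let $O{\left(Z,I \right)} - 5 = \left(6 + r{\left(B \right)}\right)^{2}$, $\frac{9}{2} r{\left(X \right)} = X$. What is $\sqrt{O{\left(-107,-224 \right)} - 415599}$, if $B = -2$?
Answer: $\frac{i \sqrt{33660614}}{9} \approx 644.64 i$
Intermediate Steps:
$r{\left(X \right)} = \frac{2 X}{9}$
$O{\left(Z,I \right)} = \frac{2905}{81}$ ($O{\left(Z,I \right)} = 5 + \left(6 + \frac{2}{9} \left(-2\right)\right)^{2} = 5 + \left(6 - \frac{4}{9}\right)^{2} = 5 + \left(\frac{50}{9}\right)^{2} = 5 + \frac{2500}{81} = \frac{2905}{81}$)
$\sqrt{O{\left(-107,-224 \right)} - 415599} = \sqrt{\frac{2905}{81} - 415599} = \sqrt{- \frac{33660614}{81}} = \frac{i \sqrt{33660614}}{9}$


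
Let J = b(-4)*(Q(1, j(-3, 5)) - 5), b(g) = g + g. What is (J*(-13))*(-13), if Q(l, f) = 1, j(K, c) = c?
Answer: 5408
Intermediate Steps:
b(g) = 2*g
J = 32 (J = (2*(-4))*(1 - 5) = -8*(-4) = 32)
(J*(-13))*(-13) = (32*(-13))*(-13) = -416*(-13) = 5408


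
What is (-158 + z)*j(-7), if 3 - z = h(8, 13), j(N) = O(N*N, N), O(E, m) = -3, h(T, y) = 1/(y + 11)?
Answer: 3721/8 ≈ 465.13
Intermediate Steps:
h(T, y) = 1/(11 + y)
j(N) = -3
z = 71/24 (z = 3 - 1/(11 + 13) = 3 - 1/24 = 71/24 ≈ 2.9583)
(-158 + z)*j(-7) = (-158 + 71/24)*(-3) = -3721/24*(-3) = 3721/8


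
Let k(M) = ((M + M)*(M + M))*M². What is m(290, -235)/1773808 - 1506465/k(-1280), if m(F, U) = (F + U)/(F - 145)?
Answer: 507729878089/6904217910378496000 ≈ 7.3539e-8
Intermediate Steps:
m(F, U) = (F + U)/(-145 + F)
k(M) = 4*M⁴ (k(M) = ((2*M)*(2*M))*M² = (4*M²)*M² = 4*M⁴)
m(290, -235)/1773808 - 1506465/k(-1280) = ((290 - 235)/(-145 + 290))/1773808 - 1506465/(4*(-1280)⁴) = (55/145)*(1/1773808) - 1506465/(4*2684354560000) = ((1/145)*55)*(1/1773808) - 1506465/10737418240000 = (11/29)*(1/1773808) - 1506465*1/10737418240000 = 11/51440432 - 301293/2147483648000 = 507729878089/6904217910378496000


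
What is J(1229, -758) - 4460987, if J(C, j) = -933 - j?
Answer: -4461162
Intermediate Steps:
J(1229, -758) - 4460987 = (-933 - 1*(-758)) - 4460987 = (-933 + 758) - 4460987 = -175 - 4460987 = -4461162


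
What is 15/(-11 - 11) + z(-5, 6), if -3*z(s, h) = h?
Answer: -59/22 ≈ -2.6818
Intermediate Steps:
z(s, h) = -h/3
15/(-11 - 11) + z(-5, 6) = 15/(-11 - 11) - ⅓*6 = 15/(-22) - 2 = -1/22*15 - 2 = -15/22 - 2 = -59/22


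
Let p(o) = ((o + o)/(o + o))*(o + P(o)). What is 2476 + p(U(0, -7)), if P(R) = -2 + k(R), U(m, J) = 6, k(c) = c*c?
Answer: 2516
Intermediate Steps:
k(c) = c²
P(R) = -2 + R²
p(o) = -2 + o + o² (p(o) = ((o + o)/(o + o))*(o + (-2 + o²)) = ((2*o)/((2*o)))*(-2 + o + o²) = ((2*o)*(1/(2*o)))*(-2 + o + o²) = 1*(-2 + o + o²) = -2 + o + o²)
2476 + p(U(0, -7)) = 2476 + (-2 + 6 + 6²) = 2476 + (-2 + 6 + 36) = 2476 + 40 = 2516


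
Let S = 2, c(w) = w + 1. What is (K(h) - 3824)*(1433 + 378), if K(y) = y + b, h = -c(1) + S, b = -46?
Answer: -7008570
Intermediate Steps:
c(w) = 1 + w
h = 0 (h = -(1 + 1) + 2 = -1*2 + 2 = -2 + 2 = 0)
K(y) = -46 + y (K(y) = y - 46 = -46 + y)
(K(h) - 3824)*(1433 + 378) = ((-46 + 0) - 3824)*(1433 + 378) = (-46 - 3824)*1811 = -3870*1811 = -7008570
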